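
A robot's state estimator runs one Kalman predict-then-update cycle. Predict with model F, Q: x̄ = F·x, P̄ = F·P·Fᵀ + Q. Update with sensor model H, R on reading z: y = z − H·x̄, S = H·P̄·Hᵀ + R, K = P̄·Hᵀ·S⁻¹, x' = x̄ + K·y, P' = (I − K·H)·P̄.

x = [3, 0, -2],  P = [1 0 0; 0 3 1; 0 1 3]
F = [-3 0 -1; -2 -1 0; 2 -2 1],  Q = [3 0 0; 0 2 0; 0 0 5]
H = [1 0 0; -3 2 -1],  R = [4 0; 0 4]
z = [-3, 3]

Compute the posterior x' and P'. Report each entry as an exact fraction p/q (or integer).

x̄ = F·x = [-7, -6, 4]
P̄ = F·P·Fᵀ + Q = [15 7 -7; 7 9 1; -7 1 20]
y = z − H·x̄ = [4, -2]
S = H·P̄·Hᵀ + R = [19 -24; -24 65]
K = P̄·Hᵀ·S⁻¹ = [399/659 -96/659; 359/659 92/659; -383/659 -111/659]
x' = x̄ + K·y = [-2825/659, -2702/659, 1326/659]
P' = (I − K·H)·P̄ = [1596/659 1436/659 -1532/659; 1436/659 3786/659 2896/659; -1532/659 2896/659 10832/659]

x' = [-2825/659, -2702/659, 1326/659]
P' = [1596/659 1436/659 -1532/659; 1436/659 3786/659 2896/659; -1532/659 2896/659 10832/659]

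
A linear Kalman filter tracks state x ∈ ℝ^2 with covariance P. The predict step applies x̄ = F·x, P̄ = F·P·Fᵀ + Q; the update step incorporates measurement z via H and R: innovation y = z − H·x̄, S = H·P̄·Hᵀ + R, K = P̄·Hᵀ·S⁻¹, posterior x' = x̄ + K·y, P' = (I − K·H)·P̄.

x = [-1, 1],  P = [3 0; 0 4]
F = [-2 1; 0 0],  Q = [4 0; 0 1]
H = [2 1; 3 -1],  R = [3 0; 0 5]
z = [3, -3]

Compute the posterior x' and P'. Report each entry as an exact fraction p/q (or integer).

x' = [129/1463, 1521/1463]
P' = [460/1463 -20/1463; -20/1463 955/1463]

x̄ = F·x = [3, 0]
P̄ = F·P·Fᵀ + Q = [20 0; 0 1]
y = z − H·x̄ = [-3, -12]
S = H·P̄·Hᵀ + R = [84 119; 119 186]
K = P̄·Hᵀ·S⁻¹ = [300/1463 40/209; 305/1463 -29/209]
x' = x̄ + K·y = [129/1463, 1521/1463]
P' = (I − K·H)·P̄ = [460/1463 -20/1463; -20/1463 955/1463]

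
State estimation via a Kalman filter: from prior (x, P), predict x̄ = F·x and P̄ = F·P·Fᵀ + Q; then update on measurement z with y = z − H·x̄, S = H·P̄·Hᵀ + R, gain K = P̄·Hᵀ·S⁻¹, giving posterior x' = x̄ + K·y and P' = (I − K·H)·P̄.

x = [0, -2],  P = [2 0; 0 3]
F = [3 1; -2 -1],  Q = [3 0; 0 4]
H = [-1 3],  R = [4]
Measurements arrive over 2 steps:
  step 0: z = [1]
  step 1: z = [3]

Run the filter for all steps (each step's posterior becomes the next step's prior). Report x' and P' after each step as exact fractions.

step 0: x̄ = F·x = [-2, 2]
step 0: P̄ = F·P·Fᵀ + Q = [24 -15; -15 15]
step 0: y = z − H·x̄ = [-7]
step 0: S = H·P̄·Hᵀ + R = [253]
step 0: K = P̄·Hᵀ·S⁻¹ = [-3/11; 60/253]
step 0: x' = x̄ + K·y = [-1/11, 86/253]
step 0: P' = (I − K·H)·P̄ = [57/11 15/11; 15/11 195/253]
step 1: x̄ = F·x = [17/253, -40/253]
step 1: P̄ = F·P·Fᵀ + Q = [14823/253 -9786/253; -9786/253 7831/253]
step 1: y = z − H·x̄ = [896/253]
step 1: S = H·P̄·Hᵀ + R = [145030/253]
step 1: K = P̄·Hᵀ·S⁻¹ = [-44181/145030; 33279/145030]
step 1: x' = x̄ + K·y = [-73361/72515, 47464/72515]
step 1: P' = (I − K·H)·P̄ = [781893/145030 201723/145030; 201723/145030 111613/145030]

step 0: x' = [-1/11, 86/253], P' = [57/11 15/11; 15/11 195/253]
step 1: x' = [-73361/72515, 47464/72515], P' = [781893/145030 201723/145030; 201723/145030 111613/145030]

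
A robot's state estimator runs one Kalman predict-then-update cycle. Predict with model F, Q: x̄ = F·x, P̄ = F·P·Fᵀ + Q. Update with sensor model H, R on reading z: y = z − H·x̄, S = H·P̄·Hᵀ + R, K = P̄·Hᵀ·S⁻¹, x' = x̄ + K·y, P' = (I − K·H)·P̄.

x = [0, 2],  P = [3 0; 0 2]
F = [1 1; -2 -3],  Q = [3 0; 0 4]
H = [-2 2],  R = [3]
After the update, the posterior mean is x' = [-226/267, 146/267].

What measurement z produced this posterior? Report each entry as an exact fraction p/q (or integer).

z = [3]

x̄ = F·x = [2, -6]
P̄ = F·P·Fᵀ + Q = [8 -12; -12 34]
S = H·P̄·Hᵀ + R = [267]
K = P̄·Hᵀ·S⁻¹ = [-40/267; 92/267]
x' − x̄ = [-760/267, 1748/267] = K·y
y = (KᵀK)⁻¹·Kᵀ·(x' − x̄) = [19]
z = y + H·x̄ = [19] + [-16] = [3]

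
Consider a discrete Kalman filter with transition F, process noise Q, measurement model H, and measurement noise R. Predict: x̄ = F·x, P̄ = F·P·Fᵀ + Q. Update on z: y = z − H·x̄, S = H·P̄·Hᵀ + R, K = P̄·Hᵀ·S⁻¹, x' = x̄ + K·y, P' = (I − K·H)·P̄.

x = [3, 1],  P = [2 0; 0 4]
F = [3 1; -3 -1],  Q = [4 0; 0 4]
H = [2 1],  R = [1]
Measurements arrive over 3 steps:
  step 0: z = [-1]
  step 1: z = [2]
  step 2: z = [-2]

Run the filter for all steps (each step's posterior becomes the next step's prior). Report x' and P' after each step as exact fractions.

step 0: x̄ = F·x = [10, -10]
step 0: P̄ = F·P·Fᵀ + Q = [26 -22; -22 26]
step 0: y = z − H·x̄ = [-11]
step 0: S = H·P̄·Hᵀ + R = [43]
step 0: K = P̄·Hᵀ·S⁻¹ = [30/43; -18/43]
step 0: x' = x̄ + K·y = [100/43, -232/43]
step 0: P' = (I − K·H)·P̄ = [218/43 -406/43; -406/43 794/43]
step 1: x̄ = F·x = [68/43, -68/43]
step 1: P̄ = F·P·Fᵀ + Q = [492/43 -320/43; -320/43 492/43]
step 1: y = z − H·x̄ = [18/43]
step 1: S = H·P̄·Hᵀ + R = [1223/43]
step 1: K = P̄·Hᵀ·S⁻¹ = [664/1223; -148/1223]
step 1: x' = x̄ + K·y = [2212/1223, -1996/1223]
step 1: P' = (I − K·H)·P̄ = [3740/1223 -6816/1223; -6816/1223 13484/1223]
step 2: x̄ = F·x = [4640/1223, -4640/1223]
step 2: P̄ = F·P·Fᵀ + Q = [11140/1223 -6248/1223; -6248/1223 11140/1223]
step 2: y = z − H·x̄ = [-7086/1223]
step 2: S = H·P̄·Hᵀ + R = [31931/1223]
step 2: K = P̄·Hᵀ·S⁻¹ = [16032/31931; -1356/31931]
step 2: x' = x̄ + K·y = [28256/31931, -113288/31931]
step 2: P' = (I − K·H)·P̄ = [80692/31931 -145352/31931; -145352/31931 289348/31931]

step 0: x' = [100/43, -232/43], P' = [218/43 -406/43; -406/43 794/43]
step 1: x' = [2212/1223, -1996/1223], P' = [3740/1223 -6816/1223; -6816/1223 13484/1223]
step 2: x' = [28256/31931, -113288/31931], P' = [80692/31931 -145352/31931; -145352/31931 289348/31931]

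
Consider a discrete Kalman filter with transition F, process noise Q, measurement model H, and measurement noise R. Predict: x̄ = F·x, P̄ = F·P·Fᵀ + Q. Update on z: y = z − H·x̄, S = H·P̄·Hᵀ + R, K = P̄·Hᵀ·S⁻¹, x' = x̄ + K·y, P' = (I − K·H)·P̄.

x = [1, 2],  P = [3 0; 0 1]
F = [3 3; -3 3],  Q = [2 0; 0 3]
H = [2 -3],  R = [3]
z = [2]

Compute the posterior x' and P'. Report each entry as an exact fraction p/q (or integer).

x' = [2794/361, 3237/722]
P' = [5268/361 3447/361; 3447/361 4749/722]

x̄ = F·x = [9, 3]
P̄ = F·P·Fᵀ + Q = [38 -18; -18 39]
y = z − H·x̄ = [-7]
S = H·P̄·Hᵀ + R = [722]
K = P̄·Hᵀ·S⁻¹ = [65/361; -153/722]
x' = x̄ + K·y = [2794/361, 3237/722]
P' = (I − K·H)·P̄ = [5268/361 3447/361; 3447/361 4749/722]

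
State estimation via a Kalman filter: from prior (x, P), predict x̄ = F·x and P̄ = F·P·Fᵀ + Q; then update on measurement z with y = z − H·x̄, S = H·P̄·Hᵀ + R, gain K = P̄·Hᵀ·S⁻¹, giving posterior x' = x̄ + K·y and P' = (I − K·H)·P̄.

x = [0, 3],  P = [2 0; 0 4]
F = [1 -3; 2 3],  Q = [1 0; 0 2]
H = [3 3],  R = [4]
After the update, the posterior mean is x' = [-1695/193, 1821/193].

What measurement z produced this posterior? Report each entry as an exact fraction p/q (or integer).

z = [2]

x̄ = F·x = [-9, 9]
P̄ = F·P·Fᵀ + Q = [39 -32; -32 46]
S = H·P̄·Hᵀ + R = [193]
K = P̄·Hᵀ·S⁻¹ = [21/193; 42/193]
x' − x̄ = [42/193, 84/193] = K·y
y = (KᵀK)⁻¹·Kᵀ·(x' − x̄) = [2]
z = y + H·x̄ = [2] + [0] = [2]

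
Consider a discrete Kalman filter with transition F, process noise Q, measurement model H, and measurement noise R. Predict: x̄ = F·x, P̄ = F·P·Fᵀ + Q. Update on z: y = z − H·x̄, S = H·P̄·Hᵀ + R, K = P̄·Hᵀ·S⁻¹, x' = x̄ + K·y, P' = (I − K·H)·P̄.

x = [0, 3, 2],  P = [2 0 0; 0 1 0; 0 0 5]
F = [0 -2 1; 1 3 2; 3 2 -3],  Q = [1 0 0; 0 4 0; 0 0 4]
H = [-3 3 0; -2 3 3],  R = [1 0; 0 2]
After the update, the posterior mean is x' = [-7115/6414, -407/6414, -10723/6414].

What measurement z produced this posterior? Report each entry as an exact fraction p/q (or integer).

x̄ = F·x = [-4, 13, 0]
P̄ = F·P·Fᵀ + Q = [10 4 -19; 4 35 -18; -19 -18 71]
S = H·P̄·Hᵀ + R = [334 324; 324 852]
K = P̄·Hᵀ·S⁻¹ = [477/14966 -7939/89796; 2721/7483 -7885/89796; -2553/7483 32413/89796]
x' − x̄ = [18541/6414, -83789/6414, -10723/6414] = K·y
y = (KᵀK)⁻¹·Kᵀ·(x' − x̄) = [-48, -50]
z = y + H·x̄ = [-48, -50] + [51, 47] = [3, -3]

z = [3, -3]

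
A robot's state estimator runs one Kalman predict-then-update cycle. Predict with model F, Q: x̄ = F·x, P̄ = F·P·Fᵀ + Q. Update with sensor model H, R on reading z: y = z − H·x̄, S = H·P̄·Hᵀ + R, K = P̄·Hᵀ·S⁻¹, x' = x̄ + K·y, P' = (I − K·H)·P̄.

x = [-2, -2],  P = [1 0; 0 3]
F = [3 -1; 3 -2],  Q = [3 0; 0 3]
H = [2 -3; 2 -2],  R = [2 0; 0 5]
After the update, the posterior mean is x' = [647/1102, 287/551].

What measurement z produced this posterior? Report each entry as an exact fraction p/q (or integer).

z = [-1, 3]

x̄ = F·x = [-4, -2]
P̄ = F·P·Fᵀ + Q = [15 15; 15 24]
S = H·P̄·Hᵀ + R = [98 54; 54 41]
K = P̄·Hᵀ·S⁻¹ = [-615/1102 405/551; -375/551 252/551]
x' − x̄ = [5055/1102, 1389/551] = K·y
y = (KᵀK)⁻¹·Kᵀ·(x' − x̄) = [1, 7]
z = y + H·x̄ = [1, 7] + [-2, -4] = [-1, 3]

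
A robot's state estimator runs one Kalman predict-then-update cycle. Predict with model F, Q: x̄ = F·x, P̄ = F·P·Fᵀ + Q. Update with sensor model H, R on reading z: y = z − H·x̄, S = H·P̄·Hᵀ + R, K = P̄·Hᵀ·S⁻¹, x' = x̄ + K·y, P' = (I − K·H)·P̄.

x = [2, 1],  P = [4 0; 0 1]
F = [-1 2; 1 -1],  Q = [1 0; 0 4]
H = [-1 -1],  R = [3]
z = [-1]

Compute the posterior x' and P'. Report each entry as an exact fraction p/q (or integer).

x̄ = F·x = [0, 1]
P̄ = F·P·Fᵀ + Q = [9 -6; -6 9]
y = z − H·x̄ = [0]
S = H·P̄·Hᵀ + R = [9]
K = P̄·Hᵀ·S⁻¹ = [-1/3; -1/3]
x' = x̄ + K·y = [0, 1]
P' = (I − K·H)·P̄ = [8 -7; -7 8]

x' = [0, 1]
P' = [8 -7; -7 8]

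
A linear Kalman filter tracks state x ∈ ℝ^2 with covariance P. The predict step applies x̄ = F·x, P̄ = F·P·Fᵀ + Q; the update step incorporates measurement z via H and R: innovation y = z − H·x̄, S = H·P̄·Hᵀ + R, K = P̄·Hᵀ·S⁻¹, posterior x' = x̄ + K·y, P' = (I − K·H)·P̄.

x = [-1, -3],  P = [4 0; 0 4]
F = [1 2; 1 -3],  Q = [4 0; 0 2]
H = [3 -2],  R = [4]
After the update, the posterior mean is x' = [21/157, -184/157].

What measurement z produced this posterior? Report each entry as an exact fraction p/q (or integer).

z = [3]

x̄ = F·x = [-7, 8]
P̄ = F·P·Fᵀ + Q = [24 -20; -20 42]
S = H·P̄·Hᵀ + R = [628]
K = P̄·Hᵀ·S⁻¹ = [28/157; -36/157]
x' − x̄ = [1120/157, -1440/157] = K·y
y = (KᵀK)⁻¹·Kᵀ·(x' − x̄) = [40]
z = y + H·x̄ = [40] + [-37] = [3]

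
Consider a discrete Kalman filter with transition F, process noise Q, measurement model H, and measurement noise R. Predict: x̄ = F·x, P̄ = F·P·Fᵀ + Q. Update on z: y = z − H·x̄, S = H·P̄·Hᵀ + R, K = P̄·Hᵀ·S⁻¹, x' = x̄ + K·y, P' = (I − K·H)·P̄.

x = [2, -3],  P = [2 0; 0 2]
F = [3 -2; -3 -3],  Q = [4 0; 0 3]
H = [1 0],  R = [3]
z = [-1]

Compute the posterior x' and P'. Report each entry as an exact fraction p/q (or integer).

x̄ = F·x = [12, 3]
P̄ = F·P·Fᵀ + Q = [30 -6; -6 39]
y = z − H·x̄ = [-13]
S = H·P̄·Hᵀ + R = [33]
K = P̄·Hᵀ·S⁻¹ = [10/11; -2/11]
x' = x̄ + K·y = [2/11, 59/11]
P' = (I − K·H)·P̄ = [30/11 -6/11; -6/11 417/11]

x' = [2/11, 59/11]
P' = [30/11 -6/11; -6/11 417/11]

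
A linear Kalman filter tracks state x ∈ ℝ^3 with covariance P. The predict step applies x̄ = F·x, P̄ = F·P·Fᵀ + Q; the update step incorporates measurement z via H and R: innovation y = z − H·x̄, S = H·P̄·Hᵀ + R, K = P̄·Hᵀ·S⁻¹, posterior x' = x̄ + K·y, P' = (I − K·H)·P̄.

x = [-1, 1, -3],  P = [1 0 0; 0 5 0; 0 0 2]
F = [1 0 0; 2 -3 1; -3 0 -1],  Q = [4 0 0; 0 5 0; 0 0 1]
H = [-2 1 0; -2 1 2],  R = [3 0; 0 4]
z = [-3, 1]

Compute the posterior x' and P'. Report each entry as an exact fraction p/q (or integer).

x' = [-3/8, -4107/964, 4895/1928]
P' = [13/4 13/2 -1/4; 13/2 3793/241 -853/482; -1/4 -853/482 1457/964]

x̄ = F·x = [-1, -8, 6]
P̄ = F·P·Fᵀ + Q = [5 2 -3; 2 56 -8; -3 -8 12]
y = z − H·x̄ = [3, -5]
S = H·P̄·Hᵀ + R = [71 64; 64 112]
K = P̄·Hᵀ·S⁻¹ = [0 -1/8; 220/241 -193/964; -102/241 845/1928]
x' = x̄ + K·y = [-3/8, -4107/964, 4895/1928]
P' = (I − K·H)·P̄ = [13/4 13/2 -1/4; 13/2 3793/241 -853/482; -1/4 -853/482 1457/964]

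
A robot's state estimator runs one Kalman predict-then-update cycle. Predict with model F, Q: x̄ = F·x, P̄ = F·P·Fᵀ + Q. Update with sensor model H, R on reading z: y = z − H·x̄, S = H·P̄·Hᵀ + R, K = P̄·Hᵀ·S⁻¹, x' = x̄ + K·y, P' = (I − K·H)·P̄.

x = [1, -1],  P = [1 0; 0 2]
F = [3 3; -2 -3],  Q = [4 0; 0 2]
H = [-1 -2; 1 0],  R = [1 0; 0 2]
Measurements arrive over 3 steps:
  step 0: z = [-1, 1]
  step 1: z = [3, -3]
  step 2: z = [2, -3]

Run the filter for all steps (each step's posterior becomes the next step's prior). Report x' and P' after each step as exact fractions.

step 0: x̄ = F·x = [0, 1]
step 0: P̄ = F·P·Fᵀ + Q = [31 -24; -24 24]
step 0: y = z − H·x̄ = [1, 1]
step 0: S = H·P̄·Hᵀ + R = [32 17; 17 33]
step 0: K = P̄·Hᵀ·S⁻¹ = [34/767 703/767; -384/767 -360/767]
step 0: x' = x̄ + K·y = [737/767, 23/767]
step 0: P' = (I − K·H)·P̄ = [1406/767 -720/767; -720/767 552/767]
step 1: x̄ = F·x = [2280/767, -1543/767]
step 1: P̄ = F·P·Fᵀ + Q = [7730/767 -2604/767; -2604/767 3486/767]
step 1: y = z − H·x̄ = [115/59, -4581/767]
step 1: S = H·P̄·Hᵀ + R = [925/59 -194/59; -194/59 9264/767]
step 1: K = P̄·Hᵀ·S⁻¹ = [-1261/34237 56449/68474; -30/67 -27/67]
step 1: x' = x̄ + K·y = [-138517/68474, -32/67]
step 1: P' = (I − K·H)·P̄ = [56449/34237 -54/67; -54/67 42/67]
step 2: x̄ = F·x = [-513663/68474, 187573/34237]
step 2: P̄ = F·P·Fᵀ + Q = [341455/34237 -117942/34237; -117942/34237 156300/34237]
step 2: y = z − H·x̄ = [373577/68474, 308241/68474]
step 2: S = H·P̄·Hᵀ + R = [529124/34237 -105571/34237; -105571/34237 409929/34237]
step 2: K = P̄·Hᵀ·S⁻¹ = [-211142/6009815 4951567/6009815; -2694372/6009815 -2422998/6009815]
step 2: x' = x̄ + K·y = [-23945168/6009815, 7318622/6009815]
step 2: P' = (I − K·H)·P̄ = [9903134/6009815 -4845996/6009815; -4845996/6009815 3770184/6009815]

step 0: x' = [737/767, 23/767], P' = [1406/767 -720/767; -720/767 552/767]
step 1: x' = [-138517/68474, -32/67], P' = [56449/34237 -54/67; -54/67 42/67]
step 2: x' = [-23945168/6009815, 7318622/6009815], P' = [9903134/6009815 -4845996/6009815; -4845996/6009815 3770184/6009815]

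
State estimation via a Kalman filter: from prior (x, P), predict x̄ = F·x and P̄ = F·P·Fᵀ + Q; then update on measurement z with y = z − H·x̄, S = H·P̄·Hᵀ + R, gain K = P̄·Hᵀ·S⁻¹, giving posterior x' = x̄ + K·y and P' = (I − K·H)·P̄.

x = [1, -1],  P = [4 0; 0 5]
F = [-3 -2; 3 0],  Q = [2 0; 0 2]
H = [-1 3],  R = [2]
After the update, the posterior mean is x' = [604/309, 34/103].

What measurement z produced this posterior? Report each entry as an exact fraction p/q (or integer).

x̄ = F·x = [-1, 3]
P̄ = F·P·Fᵀ + Q = [58 -36; -36 38]
S = H·P̄·Hᵀ + R = [618]
K = P̄·Hᵀ·S⁻¹ = [-83/309; 25/103]
x' − x̄ = [913/309, -275/103] = K·y
y = (KᵀK)⁻¹·Kᵀ·(x' − x̄) = [-11]
z = y + H·x̄ = [-11] + [10] = [-1]

z = [-1]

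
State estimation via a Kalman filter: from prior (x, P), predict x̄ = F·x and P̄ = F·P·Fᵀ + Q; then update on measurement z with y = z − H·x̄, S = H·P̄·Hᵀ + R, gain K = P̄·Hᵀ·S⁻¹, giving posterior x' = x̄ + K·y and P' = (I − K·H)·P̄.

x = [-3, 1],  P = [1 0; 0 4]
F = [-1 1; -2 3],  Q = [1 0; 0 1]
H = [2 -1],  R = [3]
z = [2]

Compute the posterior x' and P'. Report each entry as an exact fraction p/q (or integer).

x' = [7/2, 23/4]
P' = [17/3 71/6; 71/6 323/12]

x̄ = F·x = [4, 9]
P̄ = F·P·Fᵀ + Q = [6 14; 14 41]
y = z − H·x̄ = [3]
S = H·P̄·Hᵀ + R = [12]
K = P̄·Hᵀ·S⁻¹ = [-1/6; -13/12]
x' = x̄ + K·y = [7/2, 23/4]
P' = (I − K·H)·P̄ = [17/3 71/6; 71/6 323/12]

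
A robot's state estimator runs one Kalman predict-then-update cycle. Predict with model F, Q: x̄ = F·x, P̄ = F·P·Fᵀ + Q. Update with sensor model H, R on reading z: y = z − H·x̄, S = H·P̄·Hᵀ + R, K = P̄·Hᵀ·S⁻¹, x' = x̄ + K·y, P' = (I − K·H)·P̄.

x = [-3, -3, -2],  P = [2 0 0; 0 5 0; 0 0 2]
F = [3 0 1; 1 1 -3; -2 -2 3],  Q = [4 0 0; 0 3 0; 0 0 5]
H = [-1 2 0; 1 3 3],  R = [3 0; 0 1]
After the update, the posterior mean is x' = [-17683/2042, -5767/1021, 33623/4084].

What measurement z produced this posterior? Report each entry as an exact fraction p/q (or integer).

z = [-3, -1]

x̄ = F·x = [-11, 0, 6]
P̄ = F·P·Fᵀ + Q = [24 0 -6; 0 28 -32; -6 -32 51]
S = H·P̄·Hᵀ + R = [139 -30; -30 124]
K = P̄·Hᵀ·S⁻¹ = [-699/4084 57/8168; 823/2042 3/4084; -2831/8168 5349/16336]
x' − x̄ = [4779/2042, -5767/1021, 9119/4084] = K·y
y = (KᵀK)⁻¹·Kᵀ·(x' − x̄) = [-14, -8]
z = y + H·x̄ = [-14, -8] + [11, 7] = [-3, -1]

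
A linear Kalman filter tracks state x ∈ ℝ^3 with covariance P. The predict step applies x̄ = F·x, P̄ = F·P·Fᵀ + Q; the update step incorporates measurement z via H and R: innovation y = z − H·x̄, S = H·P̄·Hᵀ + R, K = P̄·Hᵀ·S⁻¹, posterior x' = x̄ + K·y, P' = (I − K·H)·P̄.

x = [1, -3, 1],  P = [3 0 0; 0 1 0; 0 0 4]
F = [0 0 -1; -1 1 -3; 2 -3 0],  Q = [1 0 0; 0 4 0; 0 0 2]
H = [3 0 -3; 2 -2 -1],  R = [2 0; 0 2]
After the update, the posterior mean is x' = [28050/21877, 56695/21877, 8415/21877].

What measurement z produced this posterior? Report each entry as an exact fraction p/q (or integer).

z = [3, -3]

x̄ = F·x = [-1, -7, 11]
P̄ = F·P·Fᵀ + Q = [5 12 0; 12 44 -9; 0 -9 23]
S = H·P̄·Hᵀ + R = [254 -27; -27 89]
K = P̄·Hᵀ·S⁻¹ = [957/21877 -3151/21877; 4122/21877 -12269/21877; -6276/21877 -3133/21877]
x' − x̄ = [49927/21877, 209834/21877, -232232/21877] = K·y
y = (KᵀK)⁻¹·Kᵀ·(x' − x̄) = [39, -4]
z = y + H·x̄ = [39, -4] + [-36, 1] = [3, -3]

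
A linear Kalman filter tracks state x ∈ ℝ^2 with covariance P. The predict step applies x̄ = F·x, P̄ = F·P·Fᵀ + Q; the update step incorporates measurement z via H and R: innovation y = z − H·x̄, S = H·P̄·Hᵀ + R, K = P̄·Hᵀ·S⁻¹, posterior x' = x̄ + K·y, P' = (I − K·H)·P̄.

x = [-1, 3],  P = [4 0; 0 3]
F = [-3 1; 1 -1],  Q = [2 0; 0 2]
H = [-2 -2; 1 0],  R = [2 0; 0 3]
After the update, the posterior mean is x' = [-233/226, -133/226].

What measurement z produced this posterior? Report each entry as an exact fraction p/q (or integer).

x̄ = F·x = [6, -4]
P̄ = F·P·Fᵀ + Q = [41 -15; -15 9]
S = H·P̄·Hᵀ + R = [82 -52; -52 44]
K = P̄·Hᵀ·S⁻¹ = [-39/226 329/452; -63/226 -303/452]
x' − x̄ = [-1589/226, 771/226] = K·y
y = (KᵀK)⁻¹·Kᵀ·(x' − x̄) = [7, -8]
z = y + H·x̄ = [7, -8] + [-4, 6] = [3, -2]

z = [3, -2]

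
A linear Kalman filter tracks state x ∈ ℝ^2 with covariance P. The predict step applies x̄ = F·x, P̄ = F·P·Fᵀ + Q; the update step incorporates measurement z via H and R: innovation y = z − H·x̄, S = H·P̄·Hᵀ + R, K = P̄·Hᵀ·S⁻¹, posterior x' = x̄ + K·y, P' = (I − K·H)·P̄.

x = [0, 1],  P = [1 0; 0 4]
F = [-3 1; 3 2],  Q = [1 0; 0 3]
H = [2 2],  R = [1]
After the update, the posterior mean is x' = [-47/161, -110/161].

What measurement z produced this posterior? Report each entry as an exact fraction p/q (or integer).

x̄ = F·x = [1, 2]
P̄ = F·P·Fᵀ + Q = [14 -1; -1 28]
S = H·P̄·Hᵀ + R = [161]
K = P̄·Hᵀ·S⁻¹ = [26/161; 54/161]
x' − x̄ = [-208/161, -432/161] = K·y
y = (KᵀK)⁻¹·Kᵀ·(x' − x̄) = [-8]
z = y + H·x̄ = [-8] + [6] = [-2]

z = [-2]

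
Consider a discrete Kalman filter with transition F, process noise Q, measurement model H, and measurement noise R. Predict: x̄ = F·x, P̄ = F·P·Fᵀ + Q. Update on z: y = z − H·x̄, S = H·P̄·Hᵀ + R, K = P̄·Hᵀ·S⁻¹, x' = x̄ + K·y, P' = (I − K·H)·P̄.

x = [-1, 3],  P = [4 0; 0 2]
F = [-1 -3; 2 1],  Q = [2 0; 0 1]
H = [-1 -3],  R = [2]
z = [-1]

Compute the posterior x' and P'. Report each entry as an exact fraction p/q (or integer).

x' = [-1012/113, 371/113]
P' = [2388/113 -808/113; -808/113 298/113]

x̄ = F·x = [-8, 1]
P̄ = F·P·Fᵀ + Q = [24 -14; -14 19]
y = z − H·x̄ = [-6]
S = H·P̄·Hᵀ + R = [113]
K = P̄·Hᵀ·S⁻¹ = [18/113; -43/113]
x' = x̄ + K·y = [-1012/113, 371/113]
P' = (I − K·H)·P̄ = [2388/113 -808/113; -808/113 298/113]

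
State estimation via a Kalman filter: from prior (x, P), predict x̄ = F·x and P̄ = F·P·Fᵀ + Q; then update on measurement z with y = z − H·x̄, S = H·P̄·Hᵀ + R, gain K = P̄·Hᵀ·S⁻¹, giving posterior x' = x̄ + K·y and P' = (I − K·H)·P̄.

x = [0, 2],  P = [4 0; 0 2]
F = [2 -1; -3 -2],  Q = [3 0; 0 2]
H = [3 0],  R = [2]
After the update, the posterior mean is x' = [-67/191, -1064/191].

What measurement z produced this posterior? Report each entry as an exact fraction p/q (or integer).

x̄ = F·x = [-2, -4]
P̄ = F·P·Fᵀ + Q = [21 -20; -20 46]
S = H·P̄·Hᵀ + R = [191]
K = P̄·Hᵀ·S⁻¹ = [63/191; -60/191]
x' − x̄ = [315/191, -300/191] = K·y
y = (KᵀK)⁻¹·Kᵀ·(x' − x̄) = [5]
z = y + H·x̄ = [5] + [-6] = [-1]

z = [-1]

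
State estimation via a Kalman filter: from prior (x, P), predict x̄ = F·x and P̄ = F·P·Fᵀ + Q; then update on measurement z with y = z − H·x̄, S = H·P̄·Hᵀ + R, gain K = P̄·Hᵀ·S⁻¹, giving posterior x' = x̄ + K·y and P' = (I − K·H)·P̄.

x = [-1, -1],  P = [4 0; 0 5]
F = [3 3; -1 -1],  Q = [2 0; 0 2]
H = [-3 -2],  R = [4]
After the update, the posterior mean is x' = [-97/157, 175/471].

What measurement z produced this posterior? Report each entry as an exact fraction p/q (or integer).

x̄ = F·x = [-6, 2]
P̄ = F·P·Fᵀ + Q = [83 -27; -27 11]
S = H·P̄·Hᵀ + R = [471]
K = P̄·Hᵀ·S⁻¹ = [-65/157; 59/471]
x' − x̄ = [845/157, -767/471] = K·y
y = (KᵀK)⁻¹·Kᵀ·(x' − x̄) = [-13]
z = y + H·x̄ = [-13] + [14] = [1]

z = [1]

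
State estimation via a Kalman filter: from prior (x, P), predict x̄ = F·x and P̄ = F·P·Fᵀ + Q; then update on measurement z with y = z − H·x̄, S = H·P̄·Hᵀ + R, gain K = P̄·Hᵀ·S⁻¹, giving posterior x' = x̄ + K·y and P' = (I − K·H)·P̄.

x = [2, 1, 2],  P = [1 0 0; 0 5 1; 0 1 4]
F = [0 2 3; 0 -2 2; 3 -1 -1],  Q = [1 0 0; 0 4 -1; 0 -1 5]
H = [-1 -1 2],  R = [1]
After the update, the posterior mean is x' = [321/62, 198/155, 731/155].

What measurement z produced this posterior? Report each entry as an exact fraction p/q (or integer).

z = [3]

x̄ = F·x = [8, 2, 3]
P̄ = F·P·Fᵀ + Q = [69 2 -27; 2 32 1; -27 1 25]
S = H·P̄·Hᵀ + R = [310]
K = P̄·Hᵀ·S⁻¹ = [-25/62; -16/155; 38/155]
x' − x̄ = [-175/62, -112/155, 266/155] = K·y
y = (KᵀK)⁻¹·Kᵀ·(x' − x̄) = [7]
z = y + H·x̄ = [7] + [-4] = [3]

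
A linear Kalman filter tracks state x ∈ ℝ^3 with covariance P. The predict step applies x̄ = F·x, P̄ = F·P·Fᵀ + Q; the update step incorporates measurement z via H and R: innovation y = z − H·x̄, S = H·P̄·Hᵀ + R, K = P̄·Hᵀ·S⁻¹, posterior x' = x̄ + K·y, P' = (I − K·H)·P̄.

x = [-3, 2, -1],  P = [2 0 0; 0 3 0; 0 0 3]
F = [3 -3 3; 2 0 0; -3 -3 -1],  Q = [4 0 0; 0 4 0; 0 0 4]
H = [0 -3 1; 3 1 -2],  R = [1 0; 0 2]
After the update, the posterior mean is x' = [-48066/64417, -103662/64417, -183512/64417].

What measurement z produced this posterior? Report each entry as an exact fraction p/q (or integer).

x̄ = F·x = [-18, -6, 4]
P̄ = F·P·Fᵀ + Q = [76 12 0; 12 12 -12; 0 -12 52]
S = H·P̄·Hᵀ + R = [233 -332; -332 1026]
K = P̄·Hᵀ·S⁻¹ = [21372/64417 21984/64417; -12672/64417 420/64417; 25888/64417 1094/64417]
x' − x̄ = [1111440/64417, 282840/64417, -441180/64417] = K·y
y = (KᵀK)⁻¹·Kᵀ·(x' − x̄) = [-20, 70]
z = y + H·x̄ = [-20, 70] + [22, -68] = [2, 2]

z = [2, 2]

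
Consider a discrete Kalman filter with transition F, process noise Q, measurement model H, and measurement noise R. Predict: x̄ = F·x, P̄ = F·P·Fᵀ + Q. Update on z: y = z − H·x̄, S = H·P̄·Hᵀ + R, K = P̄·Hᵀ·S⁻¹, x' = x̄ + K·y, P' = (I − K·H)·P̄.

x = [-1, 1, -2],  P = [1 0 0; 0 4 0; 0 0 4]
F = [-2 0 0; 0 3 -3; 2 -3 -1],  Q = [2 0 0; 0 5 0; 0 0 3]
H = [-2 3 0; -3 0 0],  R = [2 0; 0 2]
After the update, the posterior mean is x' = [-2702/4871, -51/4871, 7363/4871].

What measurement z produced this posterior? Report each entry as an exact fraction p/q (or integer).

x̄ = F·x = [2, 9, -3]
P̄ = F·P·Fᵀ + Q = [6 0 -4; 0 77 -24; -4 -24 47]
S = H·P̄·Hᵀ + R = [719 36; 36 56]
K = P̄·Hᵀ·S⁻¹ = [-3/4871 -6255/19484; 1617/4871 -2079/9742; -502/4871 2733/9742]
x' − x̄ = [-12444/4871, -43890/4871, 21976/4871] = K·y
y = (KᵀK)⁻¹·Kᵀ·(x' − x̄) = [-22, 8]
z = y + H·x̄ = [-22, 8] + [23, -6] = [1, 2]

z = [1, 2]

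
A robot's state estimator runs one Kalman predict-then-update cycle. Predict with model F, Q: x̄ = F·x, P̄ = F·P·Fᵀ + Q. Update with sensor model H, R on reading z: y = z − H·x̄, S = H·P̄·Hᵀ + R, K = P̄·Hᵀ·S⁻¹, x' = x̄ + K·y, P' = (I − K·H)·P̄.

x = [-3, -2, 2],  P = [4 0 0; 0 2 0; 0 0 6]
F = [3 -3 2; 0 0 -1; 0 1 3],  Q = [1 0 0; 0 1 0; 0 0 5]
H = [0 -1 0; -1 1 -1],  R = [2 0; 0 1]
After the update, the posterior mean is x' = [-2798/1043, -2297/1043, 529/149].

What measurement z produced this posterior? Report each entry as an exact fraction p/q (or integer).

z = [3, -3]

x̄ = F·x = [1, -2, 4]
P̄ = F·P·Fᵀ + Q = [79 -12 30; -12 7 -18; 30 -18 61]
S = H·P̄·Hᵀ + R = [9 -37; -37 268]
K = P̄·Hᵀ·S⁻¹ = [-1261/1043 -645/1043; -507/1043 74/1043; 113/149 -45/149]
x' − x̄ = [-3841/1043, -211/1043, -67/149] = K·y
y = (KᵀK)⁻¹·Kᵀ·(x' − x̄) = [1, 4]
z = y + H·x̄ = [1, 4] + [2, -7] = [3, -3]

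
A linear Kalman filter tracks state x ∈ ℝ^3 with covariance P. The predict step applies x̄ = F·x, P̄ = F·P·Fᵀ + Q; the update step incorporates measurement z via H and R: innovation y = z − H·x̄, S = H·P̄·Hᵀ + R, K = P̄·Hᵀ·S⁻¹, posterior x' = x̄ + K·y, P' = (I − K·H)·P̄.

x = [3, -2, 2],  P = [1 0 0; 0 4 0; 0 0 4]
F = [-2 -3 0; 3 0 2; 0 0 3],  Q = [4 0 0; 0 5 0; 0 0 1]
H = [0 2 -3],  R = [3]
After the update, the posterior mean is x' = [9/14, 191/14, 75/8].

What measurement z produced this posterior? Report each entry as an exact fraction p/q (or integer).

z = [-1]

x̄ = F·x = [0, 13, 6]
P̄ = F·P·Fᵀ + Q = [44 -6 0; -6 30 24; 0 24 37]
S = H·P̄·Hᵀ + R = [168]
K = P̄·Hᵀ·S⁻¹ = [-1/14; -1/14; -3/8]
x' − x̄ = [9/14, 9/14, 27/8] = K·y
y = (KᵀK)⁻¹·Kᵀ·(x' − x̄) = [-9]
z = y + H·x̄ = [-9] + [8] = [-1]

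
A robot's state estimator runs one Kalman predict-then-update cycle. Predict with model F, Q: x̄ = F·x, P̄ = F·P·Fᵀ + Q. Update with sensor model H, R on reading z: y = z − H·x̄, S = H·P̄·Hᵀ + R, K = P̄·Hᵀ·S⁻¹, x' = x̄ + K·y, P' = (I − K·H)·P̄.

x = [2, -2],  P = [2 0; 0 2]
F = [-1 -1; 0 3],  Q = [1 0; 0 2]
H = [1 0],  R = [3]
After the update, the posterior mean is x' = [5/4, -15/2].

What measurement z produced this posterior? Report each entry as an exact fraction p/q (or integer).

z = [2]

x̄ = F·x = [0, -6]
P̄ = F·P·Fᵀ + Q = [5 -6; -6 20]
S = H·P̄·Hᵀ + R = [8]
K = P̄·Hᵀ·S⁻¹ = [5/8; -3/4]
x' − x̄ = [5/4, -3/2] = K·y
y = (KᵀK)⁻¹·Kᵀ·(x' − x̄) = [2]
z = y + H·x̄ = [2] + [0] = [2]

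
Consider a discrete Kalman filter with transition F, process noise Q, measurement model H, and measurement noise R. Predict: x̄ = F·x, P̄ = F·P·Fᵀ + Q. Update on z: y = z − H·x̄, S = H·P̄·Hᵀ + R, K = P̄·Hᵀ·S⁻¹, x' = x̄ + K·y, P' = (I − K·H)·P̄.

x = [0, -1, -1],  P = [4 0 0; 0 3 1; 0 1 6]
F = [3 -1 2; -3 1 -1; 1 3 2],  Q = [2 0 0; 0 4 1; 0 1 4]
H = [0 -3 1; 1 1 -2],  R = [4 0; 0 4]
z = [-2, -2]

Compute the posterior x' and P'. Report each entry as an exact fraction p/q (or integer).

x̄ = F·x = [-1, 0, -5]
P̄ = F·P·Fᵀ + Q = [61 -48 31; -48 47 -15; 31 -15 71]
y = z − H·x̄ = [3, -11]
S = H·P̄·Hᵀ + R = [588 -213; -213 236]
K = P̄·Hᵀ·S⁻¹ = [30863/93399 2821/31133; -10213/31133 -5392/31133; 538/93399 -16460/31133]
x' = x̄ + K·y = [-31301/31133, 28673/31133, 25933/31133]
P' = (I − K·H)·P̄ = [711001/93399 28683/31133 381599/93399; 28683/31133 26391/31133 38321/31133; 381599/93399 38321/31133 347041/93399]

x' = [-31301/31133, 28673/31133, 25933/31133]
P' = [711001/93399 28683/31133 381599/93399; 28683/31133 26391/31133 38321/31133; 381599/93399 38321/31133 347041/93399]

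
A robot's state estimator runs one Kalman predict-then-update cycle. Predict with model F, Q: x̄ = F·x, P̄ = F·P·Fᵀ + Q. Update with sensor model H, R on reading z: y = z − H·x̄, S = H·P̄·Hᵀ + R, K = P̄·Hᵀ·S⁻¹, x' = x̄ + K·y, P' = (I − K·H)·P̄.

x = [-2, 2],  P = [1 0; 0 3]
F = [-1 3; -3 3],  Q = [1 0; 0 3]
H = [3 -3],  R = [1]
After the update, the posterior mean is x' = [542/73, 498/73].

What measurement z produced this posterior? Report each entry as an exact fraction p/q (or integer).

x̄ = F·x = [8, 12]
P̄ = F·P·Fᵀ + Q = [29 30; 30 39]
S = H·P̄·Hᵀ + R = [73]
K = P̄·Hᵀ·S⁻¹ = [-3/73; -27/73]
x' − x̄ = [-42/73, -378/73] = K·y
y = (KᵀK)⁻¹·Kᵀ·(x' − x̄) = [14]
z = y + H·x̄ = [14] + [-12] = [2]

z = [2]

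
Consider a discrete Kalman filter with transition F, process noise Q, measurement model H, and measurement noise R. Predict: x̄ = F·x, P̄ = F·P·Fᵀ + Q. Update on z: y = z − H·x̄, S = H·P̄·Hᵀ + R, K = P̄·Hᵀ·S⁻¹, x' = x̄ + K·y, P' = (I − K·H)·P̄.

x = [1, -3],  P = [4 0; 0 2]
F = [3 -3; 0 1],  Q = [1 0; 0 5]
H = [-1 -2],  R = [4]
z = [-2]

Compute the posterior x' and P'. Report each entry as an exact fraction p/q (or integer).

x' = [584/63, -221/63]
P' = [1616/63 -722/63; -722/63 377/63]

x̄ = F·x = [12, -3]
P̄ = F·P·Fᵀ + Q = [55 -6; -6 7]
y = z − H·x̄ = [4]
S = H·P̄·Hᵀ + R = [63]
K = P̄·Hᵀ·S⁻¹ = [-43/63; -8/63]
x' = x̄ + K·y = [584/63, -221/63]
P' = (I − K·H)·P̄ = [1616/63 -722/63; -722/63 377/63]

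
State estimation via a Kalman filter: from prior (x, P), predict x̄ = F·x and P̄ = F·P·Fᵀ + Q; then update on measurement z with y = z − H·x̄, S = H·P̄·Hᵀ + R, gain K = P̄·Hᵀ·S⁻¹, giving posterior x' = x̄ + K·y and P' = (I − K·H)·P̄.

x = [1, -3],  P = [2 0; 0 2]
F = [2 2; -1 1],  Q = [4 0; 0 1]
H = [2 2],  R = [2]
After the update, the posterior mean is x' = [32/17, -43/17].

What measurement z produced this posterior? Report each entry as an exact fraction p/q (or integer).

x̄ = F·x = [-4, -4]
P̄ = F·P·Fᵀ + Q = [20 0; 0 5]
S = H·P̄·Hᵀ + R = [102]
K = P̄·Hᵀ·S⁻¹ = [20/51; 5/51]
x' − x̄ = [100/17, 25/17] = K·y
y = (KᵀK)⁻¹·Kᵀ·(x' − x̄) = [15]
z = y + H·x̄ = [15] + [-16] = [-1]

z = [-1]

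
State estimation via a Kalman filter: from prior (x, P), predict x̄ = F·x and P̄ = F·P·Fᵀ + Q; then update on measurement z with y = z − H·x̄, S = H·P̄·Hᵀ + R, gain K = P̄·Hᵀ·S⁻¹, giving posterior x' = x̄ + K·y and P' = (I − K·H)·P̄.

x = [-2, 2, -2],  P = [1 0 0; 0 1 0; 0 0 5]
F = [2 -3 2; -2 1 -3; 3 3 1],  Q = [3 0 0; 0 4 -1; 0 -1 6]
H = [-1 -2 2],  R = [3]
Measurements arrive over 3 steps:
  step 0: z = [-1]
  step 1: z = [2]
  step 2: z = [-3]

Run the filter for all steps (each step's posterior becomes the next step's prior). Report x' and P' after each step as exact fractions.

step 0: x̄ = F·x = [-14, 12, -2]
step 0: P̄ = F·P·Fᵀ + Q = [36 -37 7; -37 54 -19; 7 -19 29]
step 0: y = z − H·x̄ = [13]
step 0: S = H·P̄·Hᵀ + R = [347]
step 0: K = P̄·Hᵀ·S⁻¹ = [52/347; -109/347; 89/347]
step 0: x' = x̄ + K·y = [-4182/347, 2747/347, 463/347]
step 0: P' = (I − K·H)·P̄ = [9788/347 -7171/347 -2199/347; -7171/347 6857/347 3108/347; -2199/347 3108/347 2142/347]
step 1: x̄ = F·x = [-15679/347, 9722/347, -3842/347]
step 1: P̄ = F·P·Fᵀ + Q = [141638/347 -73765/347 14544/347; -73765/347 50323/347 -24092/347; 14544/347 -24092/347 30405/347]
step 1: y = z − H·x̄ = [12143/347]
step 1: S = H·P̄·Hᵀ + R = [305091/347]
step 1: K = P̄·Hᵀ·S⁻¹ = [11660/101697; -75065/305091; 94450/305091]
step 1: x' = x̄ + K·y = [-4187089/101697, 5920981/305091, -72776/305091]
step 1: P' = (I − K·H)·P̄ = [13445046/33899 -19096315/101697 1088744/101697; -19096315/101697 28006744/305091 -750326/305091; 1088744/101697 -750326/305091 1024465/305091]
step 2: x̄ = F·x = [-43031029/305091, 31261843/305091, -19993634/305091]
step 2: P̄ = F·P·Fᵀ + Q = [1463696593/305091 -1073416144/305091 671766431/305091; -1073416144/305091 795321469/305091 -503449847/305091; 671766431/305091 -503449847/305091 327858859/305091]
step 2: y = z − H·x̄ = [58564652/305091]
step 2: S = H·P̄·Hᵀ + R = [3004201654/305091]
step 2: K = P̄·Hᵀ·S⁻¹ = [2026668557/3004201654; -762063244/1502100827; 990850981/3004201654]
step 2: x' = x̄ + K·y = [-17343595411/1502100827, 7632055803/1502100827, -3336816632/1502100827]
step 2: P' = (I − K·H)·P̄ = [950058460303/3004201654 -222653773980/1502100827 32761685027/3004201654; -222653773980/1502100827 108729069701/1502100827 -3740912155/1502100827; 32761685027/3004201654 -3740912155/1502100827 10385294675/3004201654]

step 0: x' = [-4182/347, 2747/347, 463/347], P' = [9788/347 -7171/347 -2199/347; -7171/347 6857/347 3108/347; -2199/347 3108/347 2142/347]
step 1: x' = [-4187089/101697, 5920981/305091, -72776/305091], P' = [13445046/33899 -19096315/101697 1088744/101697; -19096315/101697 28006744/305091 -750326/305091; 1088744/101697 -750326/305091 1024465/305091]
step 2: x' = [-17343595411/1502100827, 7632055803/1502100827, -3336816632/1502100827], P' = [950058460303/3004201654 -222653773980/1502100827 32761685027/3004201654; -222653773980/1502100827 108729069701/1502100827 -3740912155/1502100827; 32761685027/3004201654 -3740912155/1502100827 10385294675/3004201654]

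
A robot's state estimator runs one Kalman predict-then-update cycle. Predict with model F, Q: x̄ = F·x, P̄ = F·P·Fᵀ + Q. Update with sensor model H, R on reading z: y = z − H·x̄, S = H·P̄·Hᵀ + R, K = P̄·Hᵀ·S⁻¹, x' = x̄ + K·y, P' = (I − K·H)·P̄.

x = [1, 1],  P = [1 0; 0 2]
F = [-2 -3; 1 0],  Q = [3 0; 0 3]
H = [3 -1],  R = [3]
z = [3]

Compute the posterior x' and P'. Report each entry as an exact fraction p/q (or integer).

x̄ = F·x = [-5, 1]
P̄ = F·P·Fᵀ + Q = [25 -2; -2 4]
y = z − H·x̄ = [19]
S = H·P̄·Hᵀ + R = [244]
K = P̄·Hᵀ·S⁻¹ = [77/244; -5/122]
x' = x̄ + K·y = [243/244, 27/122]
P' = (I − K·H)·P̄ = [171/244 141/122; 141/122 219/61]

x' = [243/244, 27/122]
P' = [171/244 141/122; 141/122 219/61]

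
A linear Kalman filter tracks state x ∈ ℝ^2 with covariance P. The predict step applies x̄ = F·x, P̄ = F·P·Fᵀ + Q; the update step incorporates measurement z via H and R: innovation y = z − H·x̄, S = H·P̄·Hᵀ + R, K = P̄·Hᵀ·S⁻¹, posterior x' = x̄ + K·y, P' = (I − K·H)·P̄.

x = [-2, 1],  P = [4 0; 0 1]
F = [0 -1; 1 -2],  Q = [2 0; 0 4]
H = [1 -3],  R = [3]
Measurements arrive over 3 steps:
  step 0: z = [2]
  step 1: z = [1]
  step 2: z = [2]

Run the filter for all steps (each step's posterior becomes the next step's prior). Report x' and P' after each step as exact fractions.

step 0: x̄ = F·x = [-1, -4]
step 0: P̄ = F·P·Fᵀ + Q = [3 2; 2 12]
step 0: y = z − H·x̄ = [-9]
step 0: S = H·P̄·Hᵀ + R = [102]
step 0: K = P̄·Hᵀ·S⁻¹ = [-1/34; -1/3]
step 0: x' = x̄ + K·y = [-25/34, -1]
step 0: P' = (I − K·H)·P̄ = [99/34 1; 1 2/3]
step 1: x̄ = F·x = [1, 43/34]
step 1: P̄ = F·P·Fᵀ + Q = [8/3 1/3; 1/3 569/102]
step 1: y = z − H·x̄ = [129/34]
step 1: S = H·P̄·Hᵀ + R = [5495/102]
step 1: K = P̄·Hᵀ·S⁻¹ = [34/1099; -239/785]
step 1: x' = x̄ + K·y = [1228/1099, 86/785]
step 1: P' = (I − K·H)·P̄ = [2874/1099 132/157; 132/157 459/785]
step 2: x̄ = F·x = [-86/785, 4936/5495]
step 2: P̄ = F·P·Fᵀ + Q = [2029/785 258/785; 258/785 30722/5495]
step 2: y = z − H·x̄ = [5280/1099]
step 2: S = H·P̄·Hᵀ + R = [59270/1099]
step 2: K = P̄·Hᵀ·S⁻¹ = [1757/59270; -9036/29635]
step 2: x' = x̄ + K·y = [974/29635, -16792/29635]
step 2: P' = (I − K·H)·P̄ = [150387/59270 24186/29635; 24186/29635 17098/29635]

step 0: x' = [-25/34, -1], P' = [99/34 1; 1 2/3]
step 1: x' = [1228/1099, 86/785], P' = [2874/1099 132/157; 132/157 459/785]
step 2: x' = [974/29635, -16792/29635], P' = [150387/59270 24186/29635; 24186/29635 17098/29635]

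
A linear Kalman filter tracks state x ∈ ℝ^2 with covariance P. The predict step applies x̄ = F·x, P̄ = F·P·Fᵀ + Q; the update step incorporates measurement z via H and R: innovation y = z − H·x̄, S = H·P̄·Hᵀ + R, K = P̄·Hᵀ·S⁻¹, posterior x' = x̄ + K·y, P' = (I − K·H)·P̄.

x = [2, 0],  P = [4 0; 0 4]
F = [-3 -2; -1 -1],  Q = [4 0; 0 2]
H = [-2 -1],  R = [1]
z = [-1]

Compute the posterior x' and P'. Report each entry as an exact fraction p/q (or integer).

x' = [2/7, 8/21]
P' = [24/35 -20/21; -20/21 130/63]

x̄ = F·x = [-6, -2]
P̄ = F·P·Fᵀ + Q = [56 20; 20 10]
y = z − H·x̄ = [-15]
S = H·P̄·Hᵀ + R = [315]
K = P̄·Hᵀ·S⁻¹ = [-44/105; -10/63]
x' = x̄ + K·y = [2/7, 8/21]
P' = (I − K·H)·P̄ = [24/35 -20/21; -20/21 130/63]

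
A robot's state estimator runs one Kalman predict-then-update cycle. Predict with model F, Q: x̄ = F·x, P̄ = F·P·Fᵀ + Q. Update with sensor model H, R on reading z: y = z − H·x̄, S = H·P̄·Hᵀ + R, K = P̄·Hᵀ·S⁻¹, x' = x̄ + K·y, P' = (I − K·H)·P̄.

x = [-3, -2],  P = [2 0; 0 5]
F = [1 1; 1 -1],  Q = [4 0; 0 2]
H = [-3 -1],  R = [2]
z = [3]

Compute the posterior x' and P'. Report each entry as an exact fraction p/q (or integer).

x̄ = F·x = [-5, -1]
P̄ = F·P·Fᵀ + Q = [11 -3; -3 9]
y = z − H·x̄ = [-13]
S = H·P̄·Hᵀ + R = [92]
K = P̄·Hᵀ·S⁻¹ = [-15/46; 0]
x' = x̄ + K·y = [-35/46, -1]
P' = (I − K·H)·P̄ = [28/23 -3; -3 9]

x' = [-35/46, -1]
P' = [28/23 -3; -3 9]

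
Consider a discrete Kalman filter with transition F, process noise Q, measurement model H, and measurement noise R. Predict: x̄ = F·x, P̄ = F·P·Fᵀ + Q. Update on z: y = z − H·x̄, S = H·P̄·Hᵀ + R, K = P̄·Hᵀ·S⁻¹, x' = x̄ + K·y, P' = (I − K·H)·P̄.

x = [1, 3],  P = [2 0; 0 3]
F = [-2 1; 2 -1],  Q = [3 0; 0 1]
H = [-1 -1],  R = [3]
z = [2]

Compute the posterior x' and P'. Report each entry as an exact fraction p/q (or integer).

x' = [1/7, -9/7]
P' = [89/7 -80/7; -80/7 83/7]

x̄ = F·x = [1, -1]
P̄ = F·P·Fᵀ + Q = [14 -11; -11 12]
y = z − H·x̄ = [2]
S = H·P̄·Hᵀ + R = [7]
K = P̄·Hᵀ·S⁻¹ = [-3/7; -1/7]
x' = x̄ + K·y = [1/7, -9/7]
P' = (I − K·H)·P̄ = [89/7 -80/7; -80/7 83/7]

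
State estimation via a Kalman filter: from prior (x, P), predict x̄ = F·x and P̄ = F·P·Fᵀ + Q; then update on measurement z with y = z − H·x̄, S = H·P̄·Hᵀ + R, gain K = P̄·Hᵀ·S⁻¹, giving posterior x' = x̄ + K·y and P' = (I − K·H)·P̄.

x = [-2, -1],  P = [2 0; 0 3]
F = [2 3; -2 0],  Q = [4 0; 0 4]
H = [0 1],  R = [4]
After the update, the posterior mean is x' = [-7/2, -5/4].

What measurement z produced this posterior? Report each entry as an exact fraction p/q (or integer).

x̄ = F·x = [-7, 4]
P̄ = F·P·Fᵀ + Q = [39 -8; -8 12]
S = H·P̄·Hᵀ + R = [16]
K = P̄·Hᵀ·S⁻¹ = [-1/2; 3/4]
x' − x̄ = [7/2, -21/4] = K·y
y = (KᵀK)⁻¹·Kᵀ·(x' − x̄) = [-7]
z = y + H·x̄ = [-7] + [4] = [-3]

z = [-3]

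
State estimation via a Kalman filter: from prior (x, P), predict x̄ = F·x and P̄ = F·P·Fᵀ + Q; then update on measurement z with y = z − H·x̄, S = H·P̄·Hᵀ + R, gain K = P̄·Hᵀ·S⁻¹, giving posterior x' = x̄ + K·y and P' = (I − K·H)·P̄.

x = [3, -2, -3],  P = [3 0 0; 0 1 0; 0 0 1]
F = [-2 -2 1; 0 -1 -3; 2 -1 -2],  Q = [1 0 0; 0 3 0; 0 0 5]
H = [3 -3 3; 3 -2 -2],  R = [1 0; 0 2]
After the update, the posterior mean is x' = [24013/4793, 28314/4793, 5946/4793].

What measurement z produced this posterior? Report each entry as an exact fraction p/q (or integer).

x̄ = F·x = [-5, 11, 14]
P̄ = F·P·Fᵀ + Q = [18 -1 -12; -1 13 7; -12 7 22]
S = H·P̄·Hᵀ + R = [154 87; 87 516]
K = P̄·Hᵀ·S⁻¹ = [1292/23965 10493/71895; -473/4793 -959/14379; 4274/23965 -15259/71895]
x' − x̄ = [47978/4793, -24409/4793, -61156/4793] = K·y
y = (KᵀK)⁻¹·Kᵀ·(x' − x̄) = [7, 66]
z = y + H·x̄ = [7, 66] + [-6, -65] = [1, 1]

z = [1, 1]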